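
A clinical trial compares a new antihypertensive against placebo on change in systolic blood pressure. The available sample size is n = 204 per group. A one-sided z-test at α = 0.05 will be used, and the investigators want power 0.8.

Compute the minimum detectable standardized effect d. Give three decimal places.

Need Φ(δ − 1.645) = 0.8, so δ = 1.645 + 0.842 = 2.486.
δ = d·√(n/2) ⇒ d = δ/√(n/2) = 2.486/√(204/2) = 0.2462.

d ≈ 0.246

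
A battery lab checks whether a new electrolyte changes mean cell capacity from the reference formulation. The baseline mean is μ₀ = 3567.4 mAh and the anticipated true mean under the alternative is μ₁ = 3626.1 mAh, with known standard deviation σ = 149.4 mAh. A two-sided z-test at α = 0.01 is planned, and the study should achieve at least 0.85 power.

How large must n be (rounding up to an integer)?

Standardized effect: d = |μ₁ − μ₀| / σ = |3626.1 − 3567.4| / 149.4 = 0.3929
For power 0.85 need Φ(δ − z_{0.005}) = 0.85, so δ = z_{0.005} + z_{0.15} = 2.576 + 1.036 = 3.612.
(For δ > 0 the lower-tail rejection region contributes negligibly to power, so the one-term inversion is standard.)
δ = d·√n ⇒ n = (δ/d)² = (3.612 / 0.3929)² = 84.52.
Rounding up, n = 85.

n = 85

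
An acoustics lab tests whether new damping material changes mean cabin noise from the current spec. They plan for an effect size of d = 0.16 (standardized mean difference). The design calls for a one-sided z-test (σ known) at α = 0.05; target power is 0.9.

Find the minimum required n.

n = 335

For power 0.9 need Φ(δ − z_{0.05}) = 0.9, so δ = z_{0.05} + z_{0.10} = 1.645 + 1.282 = 2.926.
δ = d·√n ⇒ n = (δ/d)² = (2.926 / 0.16)² = 334.53.
Rounding up, n = 335.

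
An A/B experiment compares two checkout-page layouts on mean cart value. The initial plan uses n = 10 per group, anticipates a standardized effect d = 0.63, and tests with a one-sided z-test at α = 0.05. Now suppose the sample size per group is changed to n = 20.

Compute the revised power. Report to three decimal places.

With n = 20 per group: δ = d·√(n/2) = 0.63 × √(20/2) = 1.9922. Critical value z_{0.05} = 1.645.
Revised power = Φ(δ − 1.645) = Φ(0.347) = 0.6358.

Power ≈ 0.636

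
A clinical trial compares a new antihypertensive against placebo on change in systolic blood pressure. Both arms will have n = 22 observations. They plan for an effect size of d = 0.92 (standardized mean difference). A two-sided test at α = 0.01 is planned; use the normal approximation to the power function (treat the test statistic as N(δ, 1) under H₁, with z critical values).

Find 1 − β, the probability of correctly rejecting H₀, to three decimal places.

Power ≈ 0.683

Noncentrality parameter: δ = d·√(n/2) = 0.92 × √(22/2) = 3.0513
Critical value for a two-sided test at α = 0.01: z_{α/2} = 2.576.
Power = Φ(δ − 2.576) + Φ(−δ − 2.576) = Φ(0.475) + Φ(-5.627) = 0.6828 + 0.0000 = 0.6828.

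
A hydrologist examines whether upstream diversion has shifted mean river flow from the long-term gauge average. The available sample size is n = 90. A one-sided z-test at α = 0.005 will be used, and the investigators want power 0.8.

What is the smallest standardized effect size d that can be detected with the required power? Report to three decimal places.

d ≈ 0.360

Need Φ(δ − 2.576) = 0.8, so δ = 2.576 + 0.842 = 3.417.
δ = d·√n ⇒ d = δ/√n = 3.417/√90 = 0.3602.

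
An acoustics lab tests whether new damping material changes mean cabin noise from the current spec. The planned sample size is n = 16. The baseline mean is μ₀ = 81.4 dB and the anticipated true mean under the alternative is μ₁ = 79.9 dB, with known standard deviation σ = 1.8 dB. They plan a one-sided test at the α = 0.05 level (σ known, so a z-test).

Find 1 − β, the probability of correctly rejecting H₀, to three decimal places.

Power ≈ 0.954

Standardized effect: d = |μ₁ − μ₀| / σ = |79.9 − 81.4| / 1.8 = 0.8333
Noncentrality parameter: δ = d·√n = 0.8333 × √16 = 3.3333
Critical value for a one-sided test at α = 0.05: z_α = 1.645.
Power = P(Z > 1.645 − δ) = Φ(1.688) = 0.9543.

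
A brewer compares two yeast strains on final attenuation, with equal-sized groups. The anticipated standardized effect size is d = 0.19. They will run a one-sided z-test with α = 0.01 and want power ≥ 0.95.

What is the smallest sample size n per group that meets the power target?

For power 0.95 need Φ(δ − z_{0.01}) = 0.95, so δ = z_{0.01} + z_{0.05} = 2.326 + 1.645 = 3.971.
δ = d·√(n/2) ⇒ n = 2(δ/d)² = 2 × (3.971 / 0.19)² = 873.71.
Round up to the next whole unit.

n = 874 per group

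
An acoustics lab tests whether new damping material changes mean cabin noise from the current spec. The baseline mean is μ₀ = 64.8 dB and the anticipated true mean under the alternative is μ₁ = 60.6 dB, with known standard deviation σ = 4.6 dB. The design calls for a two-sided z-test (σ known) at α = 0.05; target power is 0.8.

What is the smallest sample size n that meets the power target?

Standardized effect: d = |μ₁ − μ₀| / σ = |60.6 − 64.8| / 4.6 = 0.9130
For power 0.8 need Φ(δ − z_{0.025}) = 0.8, so δ = z_{0.025} + z_{0.20} = 1.960 + 0.842 = 2.802.
(For δ > 0 the lower-tail rejection region contributes negligibly to power, so the one-term inversion is standard.)
δ = d·√n ⇒ n = (δ/d)² = (2.802 / 0.9130)² = 9.42.
Rounding up, n = 10.

n = 10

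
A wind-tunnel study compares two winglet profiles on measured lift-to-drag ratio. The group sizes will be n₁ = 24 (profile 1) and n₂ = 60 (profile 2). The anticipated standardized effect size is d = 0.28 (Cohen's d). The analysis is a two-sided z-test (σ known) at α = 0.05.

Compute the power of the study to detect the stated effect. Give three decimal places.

Power ≈ 0.213

Noncentrality parameter: δ = d / √(1/n₁ + 1/n₂) = 0.28 / √(1/24 + 1/60) = 1.1593
Critical value for a two-sided test at α = 0.05: z_{α/2} = 1.960.
Power = Φ(δ − 1.960) + Φ(−δ − 1.960) = Φ(-0.801) + Φ(-3.119) = 0.2117 + 0.0009 = 0.2126.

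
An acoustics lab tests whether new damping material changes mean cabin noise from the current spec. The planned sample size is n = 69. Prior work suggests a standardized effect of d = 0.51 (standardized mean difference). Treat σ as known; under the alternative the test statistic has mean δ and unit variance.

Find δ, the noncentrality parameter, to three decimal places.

The noncentrality parameter scales effect size by the design's sample-size factor: δ = d·√n = 0.51 × √69 = 4.2364

δ ≈ 4.236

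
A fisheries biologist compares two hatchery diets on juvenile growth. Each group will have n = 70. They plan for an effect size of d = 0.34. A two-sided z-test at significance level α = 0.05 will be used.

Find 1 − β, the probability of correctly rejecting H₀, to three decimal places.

Noncentrality parameter: δ = d·√(n/2) = 0.34 × √(70/2) = 2.0115
Two-sided α = 0.05 → critical value z_{0.025} = 1.960.
Power = Φ(δ − 1.960) + Φ(−δ − 1.960) = Φ(0.052) + Φ(-3.971) = 0.5205 + 0.0000 = 0.5206.

Power ≈ 0.521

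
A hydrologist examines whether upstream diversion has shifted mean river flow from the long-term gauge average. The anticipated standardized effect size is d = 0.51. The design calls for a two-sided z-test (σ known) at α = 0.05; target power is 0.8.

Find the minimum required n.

For power 0.8 need Φ(δ − z_{0.025}) = 0.8, so δ = z_{0.025} + z_{0.20} = 1.960 + 0.842 = 2.802.
(For δ > 0 the lower-tail rejection region contributes negligibly to power, so the one-term inversion is standard.)
δ = d·√n ⇒ n = (δ/d)² = (2.802 / 0.51)² = 30.18.
Rounding up, n = 31.

n = 31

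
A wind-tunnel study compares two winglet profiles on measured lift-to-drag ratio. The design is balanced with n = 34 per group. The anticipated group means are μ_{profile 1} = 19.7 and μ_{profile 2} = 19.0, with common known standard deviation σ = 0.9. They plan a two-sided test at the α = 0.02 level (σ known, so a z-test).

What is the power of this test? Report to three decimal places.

Standardized effect: d = |μ_{profile 1} − μ_{profile 2}| / σ = |19.7 − 19.0| / 0.9 = 0.7778
Noncentrality parameter: λ = d·√(n/2) = 0.7778 × √(34/2) = 3.2069
Two-sided α = 0.02 → critical value z_{0.01} = 2.326.
Power = Φ(λ − 2.326) + Φ(−λ − 2.326) = Φ(0.881) + Φ(-5.533) = 0.8107 + 0.0000 = 0.8107.

Power ≈ 0.811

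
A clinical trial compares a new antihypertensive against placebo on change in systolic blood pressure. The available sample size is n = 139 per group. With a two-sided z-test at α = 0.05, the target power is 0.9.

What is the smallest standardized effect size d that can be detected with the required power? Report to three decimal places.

Required noncentrality: δ = z_{0.025} + z_{0.10} = 1.960 + 1.282 = 3.242.
(The second rejection-region term Φ(−δ − z_{α/2}) is negligible and dropped.)
δ = d·√(n/2) ⇒ d = δ/√(n/2) = 3.242/√(139/2) = 0.3888.

d ≈ 0.389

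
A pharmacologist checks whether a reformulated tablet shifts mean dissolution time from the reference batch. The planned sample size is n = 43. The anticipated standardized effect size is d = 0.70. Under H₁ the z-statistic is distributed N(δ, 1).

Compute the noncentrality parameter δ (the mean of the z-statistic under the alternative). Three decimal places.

δ ≈ 4.590

δ = d·√n = 0.70 × √43 = 4.5902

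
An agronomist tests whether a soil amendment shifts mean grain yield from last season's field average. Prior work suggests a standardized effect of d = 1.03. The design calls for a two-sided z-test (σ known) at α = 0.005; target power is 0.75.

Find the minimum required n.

For power 0.75 need Φ(δ − z_{0.0025}) = 0.75, so δ = z_{0.0025} + z_{0.25} = 2.807 + 0.674 = 3.482.
(For δ > 0 the lower-tail rejection region contributes negligibly to power, so the one-term inversion is standard.)
δ = d·√n ⇒ n = (δ/d)² = (3.482 / 1.03)² = 11.43.
Round up to the next whole unit.

n = 12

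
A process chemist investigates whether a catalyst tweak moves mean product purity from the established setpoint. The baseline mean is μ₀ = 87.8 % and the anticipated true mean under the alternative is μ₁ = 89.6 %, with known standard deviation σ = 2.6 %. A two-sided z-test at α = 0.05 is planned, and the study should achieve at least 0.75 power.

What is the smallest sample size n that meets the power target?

Standardized effect: d = |μ₁ − μ₀| / σ = |89.6 − 87.8| / 2.6 = 0.6923
For power 0.75 need Φ(δ − z_{0.025}) = 0.75, so δ = z_{0.025} + z_{0.25} = 1.960 + 0.674 = 2.634.
(The Φ(−δ − z_{α/2}) term is vanishingly small for δ > 0 and is dropped in the standard sample-size formula.)
δ = d·√n ⇒ n = (δ/d)² = (2.634 / 0.6923)² = 14.48.
Rounding up, n = 15.

n = 15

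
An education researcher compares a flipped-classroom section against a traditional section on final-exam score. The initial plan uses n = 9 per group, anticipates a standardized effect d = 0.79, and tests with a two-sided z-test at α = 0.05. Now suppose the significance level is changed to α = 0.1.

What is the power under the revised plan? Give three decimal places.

δ = d·√(n/2) = 0.79 × √(9/2) = 1.6758 (unchanged). New critical value: z_{0.05} = 1.645.
Revised power = Φ(δ − 1.645) + Φ(−δ − 1.645) = Φ(0.031) + Φ(-3.321) = 0.5124 + 0.0004 = 0.5128.

Power ≈ 0.513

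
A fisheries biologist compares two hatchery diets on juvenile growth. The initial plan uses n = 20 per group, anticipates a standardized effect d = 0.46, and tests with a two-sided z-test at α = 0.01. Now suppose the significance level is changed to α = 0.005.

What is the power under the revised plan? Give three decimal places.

Power ≈ 0.088

δ = d·√(n/2) = 0.46 × √(20/2) = 1.4546 (unchanged). New critical value: z_{0.0025} = 2.807.
Revised power = Φ(δ − 2.807) + Φ(−δ − 2.807) = Φ(-1.352) + Φ(-4.262) = 0.0881 + 0.0000 = 0.0881.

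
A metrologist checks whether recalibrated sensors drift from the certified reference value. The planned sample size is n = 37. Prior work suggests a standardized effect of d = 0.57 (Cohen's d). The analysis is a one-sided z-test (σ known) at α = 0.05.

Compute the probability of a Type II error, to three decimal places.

Noncentrality parameter: δ = d·√n = 0.57 × √37 = 3.4672
One-sided α = 0.05 → critical value z_{0.05} = 1.645.
Power = Φ(δ − 1.645) = Φ(1.822) = 0.9658.
Type II error: β = 1 − power = 1 − 0.9658 = 0.0342.

β ≈ 0.034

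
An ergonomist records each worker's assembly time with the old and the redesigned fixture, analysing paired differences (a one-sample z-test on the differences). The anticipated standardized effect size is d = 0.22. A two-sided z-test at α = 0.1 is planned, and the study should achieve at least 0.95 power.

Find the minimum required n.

n = 224

Set Φ(δ − 1.645) = 0.95; then δ − 1.645 = Φ⁻¹(0.95) = 1.645, giving δ = 3.290.
(Ignoring the negligible lower-tail rejection probability gives the usual closed-form inversion.)
δ = d·√n ⇒ n = (δ/d)² = (3.290 / 0.22)² = 223.60.
Round up to the next whole unit.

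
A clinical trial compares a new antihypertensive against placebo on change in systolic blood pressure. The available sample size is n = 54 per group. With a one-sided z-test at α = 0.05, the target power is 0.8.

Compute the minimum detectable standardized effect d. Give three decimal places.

d ≈ 0.479

Required noncentrality: δ = z_{0.05} + z_{0.20} = 1.645 + 0.842 = 2.486.
δ = d·√(n/2) ⇒ d = δ/√(n/2) = 2.486/√(54/2) = 0.4785.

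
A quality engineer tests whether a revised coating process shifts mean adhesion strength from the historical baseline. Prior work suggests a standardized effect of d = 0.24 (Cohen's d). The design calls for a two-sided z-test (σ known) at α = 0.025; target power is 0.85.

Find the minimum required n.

For power 0.85 need Φ(δ − z_{0.0125}) = 0.85, so δ = z_{0.0125} + z_{0.15} = 2.241 + 1.036 = 3.278.
(Ignoring the negligible lower-tail rejection probability gives the usual closed-form inversion.)
δ = d·√n ⇒ n = (δ/d)² = (3.278 / 0.24)² = 186.53.
Round up to the next whole unit.

n = 187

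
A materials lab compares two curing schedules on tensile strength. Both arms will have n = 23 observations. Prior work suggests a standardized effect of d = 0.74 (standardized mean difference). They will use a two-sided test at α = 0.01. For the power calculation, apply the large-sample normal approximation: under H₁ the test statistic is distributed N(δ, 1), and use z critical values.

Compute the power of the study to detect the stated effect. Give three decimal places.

Noncentrality parameter: δ = d·√(n/2) = 0.74 × √(23/2) = 2.5095
Critical value for a two-sided test at α = 0.01: z_{α/2} = 2.576.
Power = Φ(δ − 2.576) + Φ(−δ − 2.576) = Φ(-0.066) + Φ(-5.085) = 0.4735 + 0.0000 = 0.4735.

Power ≈ 0.474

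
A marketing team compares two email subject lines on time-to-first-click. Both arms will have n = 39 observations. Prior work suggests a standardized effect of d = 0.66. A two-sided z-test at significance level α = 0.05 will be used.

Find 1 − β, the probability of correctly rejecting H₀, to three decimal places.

Power ≈ 0.830

Noncentrality parameter: δ = d·√(n/2) = 0.66 × √(39/2) = 2.9145
Two-sided α = 0.05 → critical value z_{0.025} = 1.960.
Power = Φ(δ − 1.960) + Φ(−δ − 1.960) = Φ(0.955) + Φ(-4.874) = 0.8301 + 0.0000 = 0.8301.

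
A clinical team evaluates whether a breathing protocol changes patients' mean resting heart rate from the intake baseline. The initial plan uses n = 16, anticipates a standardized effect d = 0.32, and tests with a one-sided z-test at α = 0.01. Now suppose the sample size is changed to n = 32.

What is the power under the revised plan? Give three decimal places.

With n = 32: δ = d·√n = 0.32 × √32 = 1.8102. Critical value z_{0.01} = 2.326.
Revised power = Φ(δ − 2.326) = Φ(-0.516) = 0.3029.

Power ≈ 0.303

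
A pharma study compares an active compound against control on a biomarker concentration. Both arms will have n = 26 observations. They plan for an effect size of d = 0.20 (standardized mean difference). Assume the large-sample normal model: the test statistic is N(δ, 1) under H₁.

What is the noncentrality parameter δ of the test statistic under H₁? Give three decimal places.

δ ≈ 0.721

δ = d·√(n/2) = 0.20 × √(26/2) = 0.7211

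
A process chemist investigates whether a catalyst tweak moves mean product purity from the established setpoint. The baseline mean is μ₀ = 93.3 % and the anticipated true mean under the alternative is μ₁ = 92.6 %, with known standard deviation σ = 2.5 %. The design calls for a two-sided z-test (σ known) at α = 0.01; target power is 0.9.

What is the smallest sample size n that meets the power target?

Standardized effect: d = |μ₁ − μ₀| / σ = |92.6 − 93.3| / 2.5 = 0.2800
Set Φ(δ − 2.576) = 0.9; then δ − 2.576 = Φ⁻¹(0.9) = 1.282, giving δ = 3.857.
(The Φ(−δ − z_{α/2}) term is vanishingly small for δ > 0 and is dropped in the standard sample-size formula.)
δ = d·√n ⇒ n = (δ/d)² = (3.857 / 0.2800)² = 189.79.
Round up to the next whole unit.

n = 190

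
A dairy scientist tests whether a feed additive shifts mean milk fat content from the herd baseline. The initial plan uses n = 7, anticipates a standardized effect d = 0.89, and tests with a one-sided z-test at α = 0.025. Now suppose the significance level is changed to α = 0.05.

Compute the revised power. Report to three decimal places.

δ = d·√n = 0.89 × √7 = 2.3547 (unchanged). New critical value: z_{0.05} = 1.645.
Revised power = Φ(δ − 1.645) = Φ(0.710) = 0.7611.

Power ≈ 0.761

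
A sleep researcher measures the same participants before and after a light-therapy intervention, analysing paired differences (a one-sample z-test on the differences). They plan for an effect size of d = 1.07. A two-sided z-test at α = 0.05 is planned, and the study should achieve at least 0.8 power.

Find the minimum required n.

Set Φ(δ − 1.960) = 0.8; then δ − 1.960 = Φ⁻¹(0.8) = 0.842, giving δ = 2.802.
(Ignoring the negligible lower-tail rejection probability gives the usual closed-form inversion.)
δ = d·√n ⇒ n = (δ/d)² = (2.802 / 1.07)² = 6.86.
Rounding up, n = 7.

n = 7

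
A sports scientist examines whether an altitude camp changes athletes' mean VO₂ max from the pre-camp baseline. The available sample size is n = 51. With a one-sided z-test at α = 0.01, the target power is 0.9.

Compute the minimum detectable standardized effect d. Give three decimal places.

Required noncentrality: δ = z_{0.01} + z_{0.10} = 2.326 + 1.282 = 3.608.
δ = d·√n ⇒ d = δ/√n = 3.608/√51 = 0.5052.

d ≈ 0.505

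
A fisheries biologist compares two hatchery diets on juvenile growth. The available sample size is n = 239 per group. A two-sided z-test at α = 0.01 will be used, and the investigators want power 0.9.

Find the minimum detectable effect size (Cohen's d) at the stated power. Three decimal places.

d ≈ 0.353

Need Φ(δ − 2.576) = 0.9, so δ = 2.576 + 1.282 = 3.857.
(The second rejection-region term Φ(−δ − z_{α/2}) is negligible and dropped.)
δ = d·√(n/2) ⇒ d = δ/√(n/2) = 3.857/√(239/2) = 0.3529.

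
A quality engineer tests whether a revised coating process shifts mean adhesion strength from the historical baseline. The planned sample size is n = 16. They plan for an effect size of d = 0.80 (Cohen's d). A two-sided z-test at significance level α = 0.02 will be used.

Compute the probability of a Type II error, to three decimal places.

Noncentrality parameter: δ = d·√n = 0.80 × √16 = 3.2000
Critical value for a two-sided test at α = 0.02: z_{α/2} = 2.326.
Power = Φ(δ − 2.326) + Φ(−δ − 2.326) = Φ(0.874) + Φ(-5.526) = 0.8088 + 0.0000 = 0.8088.
Type II error: β = 1 − power = 1 − 0.8088 = 0.1912.

β ≈ 0.191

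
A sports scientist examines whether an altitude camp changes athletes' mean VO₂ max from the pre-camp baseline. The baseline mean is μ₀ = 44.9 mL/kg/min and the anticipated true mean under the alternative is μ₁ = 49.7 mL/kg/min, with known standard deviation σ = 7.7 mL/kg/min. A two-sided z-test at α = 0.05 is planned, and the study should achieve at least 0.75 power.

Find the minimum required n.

n = 18

Standardized effect: d = |μ₁ − μ₀| / σ = |49.7 − 44.9| / 7.7 = 0.6234
Set Φ(δ − 1.960) = 0.75; then δ − 1.960 = Φ⁻¹(0.75) = 0.674, giving δ = 2.634.
(The Φ(−δ − z_{α/2}) term is vanishingly small for δ > 0 and is dropped in the standard sample-size formula.)
δ = d·√n ⇒ n = (δ/d)² = (2.634 / 0.6234)² = 17.86.
Rounding up, n = 18.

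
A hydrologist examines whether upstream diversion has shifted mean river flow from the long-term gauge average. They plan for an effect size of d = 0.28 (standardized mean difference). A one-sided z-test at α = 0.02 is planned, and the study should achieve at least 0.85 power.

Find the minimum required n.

n = 122

Set Φ(δ − 2.054) = 0.85; then δ − 2.054 = Φ⁻¹(0.85) = 1.036, giving δ = 3.090.
δ = d·√n ⇒ n = (δ/d)² = (3.090 / 0.28)² = 121.80.
Round up to the next whole unit.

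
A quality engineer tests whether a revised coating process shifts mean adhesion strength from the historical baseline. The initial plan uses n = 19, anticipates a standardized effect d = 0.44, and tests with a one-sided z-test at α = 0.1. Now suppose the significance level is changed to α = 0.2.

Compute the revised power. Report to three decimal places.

δ = d·√n = 0.44 × √19 = 1.9179 (unchanged). New critical value: z_{0.2} = 0.842.
Revised power = P(Z > 0.842 − δ) = Φ(1.076) = 0.8591.

Power ≈ 0.859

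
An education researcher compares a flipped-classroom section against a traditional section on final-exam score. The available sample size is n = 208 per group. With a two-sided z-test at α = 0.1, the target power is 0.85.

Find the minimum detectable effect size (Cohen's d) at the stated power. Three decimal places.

Required noncentrality: δ = z_{0.05} + z_{0.15} = 1.645 + 1.036 = 2.681.
(The second rejection-region term Φ(−δ − z_{α/2}) is negligible and dropped.)
δ = d·√(n/2) ⇒ d = δ/√(n/2) = 2.681/√(208/2) = 0.2629.

d ≈ 0.263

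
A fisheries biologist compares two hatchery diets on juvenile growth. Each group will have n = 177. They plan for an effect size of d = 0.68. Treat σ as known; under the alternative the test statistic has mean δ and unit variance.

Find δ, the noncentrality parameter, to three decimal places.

δ ≈ 6.397

The noncentrality parameter scales effect size by the design's sample-size factor: δ = d·√(n/2) = 0.68 × √(177/2) = 6.3971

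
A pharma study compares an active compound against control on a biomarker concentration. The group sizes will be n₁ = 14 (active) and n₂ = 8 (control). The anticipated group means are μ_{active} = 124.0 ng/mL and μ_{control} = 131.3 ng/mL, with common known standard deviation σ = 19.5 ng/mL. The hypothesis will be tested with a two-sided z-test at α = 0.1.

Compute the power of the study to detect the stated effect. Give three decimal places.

Standardized effect: d = |μ_{active} − μ_{control}| / σ = |124.0 − 131.3| / 19.5 = 0.3744
Noncentrality parameter: δ = d / √(1/n₁ + 1/n₂) = 0.3744 / √(1/14 + 1/8) = 0.8447
Two-sided α = 0.1 → critical value z_{0.05} = 1.645.
Power = Φ(δ − 1.645) + Φ(−δ − 1.645) = Φ(-0.800) + Φ(-2.490) = 0.2118 + 0.0064 = 0.2182.

Power ≈ 0.218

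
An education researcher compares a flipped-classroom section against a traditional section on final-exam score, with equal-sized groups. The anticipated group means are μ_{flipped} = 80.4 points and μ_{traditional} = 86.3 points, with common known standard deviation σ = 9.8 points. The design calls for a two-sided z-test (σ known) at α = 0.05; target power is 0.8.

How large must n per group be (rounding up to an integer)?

Standardized effect: d = |μ_{flipped} − μ_{traditional}| / σ = |80.4 − 86.3| / 9.8 = 0.6020
For power 0.8 need Φ(δ − z_{0.025}) = 0.8, so δ = z_{0.025} + z_{0.20} = 1.960 + 0.842 = 2.802.
(The Φ(−δ − z_{α/2}) term is vanishingly small for δ > 0 and is dropped in the standard sample-size formula.)
δ = d·√(n/2) ⇒ n = 2(δ/d)² = 2 × (2.802 / 0.6020)² = 43.31.
Round up to the next whole unit.

n = 44 per group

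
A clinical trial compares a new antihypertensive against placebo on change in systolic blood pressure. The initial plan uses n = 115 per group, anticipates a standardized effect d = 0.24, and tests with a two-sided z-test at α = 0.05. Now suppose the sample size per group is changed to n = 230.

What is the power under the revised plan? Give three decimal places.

Power ≈ 0.730

With n = 230 per group: δ = d·√(n/2) = 0.24 × √(230/2) = 2.5737. Critical value z_{0.025} = 1.960.
Revised power = Φ(δ − 1.960) + Φ(−δ − 1.960) = Φ(0.614) + Φ(-4.534) = 0.7303 + 0.0000 = 0.7303.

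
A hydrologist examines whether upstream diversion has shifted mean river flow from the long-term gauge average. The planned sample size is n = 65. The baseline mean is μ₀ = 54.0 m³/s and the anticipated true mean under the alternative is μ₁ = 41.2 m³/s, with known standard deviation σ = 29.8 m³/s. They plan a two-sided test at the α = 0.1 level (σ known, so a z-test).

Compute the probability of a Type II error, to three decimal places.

β ≈ 0.035

Standardized effect: d = |μ₁ − μ₀| / σ = |41.2 − 54.0| / 29.8 = 0.4295
Noncentrality parameter: δ = d·√n = 0.4295 × √65 = 3.4630
Two-sided α = 0.1 → critical value z_{0.05} = 1.645.
Power = Φ(δ − 1.645) + Φ(−δ − 1.645) = Φ(1.818) + Φ(-5.108) = 0.9655 + 0.0000 = 0.9655.
Type II error: β = 1 − power = 1 − 0.9655 = 0.0345.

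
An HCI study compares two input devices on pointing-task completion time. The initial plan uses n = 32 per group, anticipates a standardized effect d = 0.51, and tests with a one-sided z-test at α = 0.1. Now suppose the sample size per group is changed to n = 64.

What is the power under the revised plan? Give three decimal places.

With n = 64 per group: δ = d·√(n/2) = 0.51 × √(64/2) = 2.8850. Critical value z_{0.1} = 1.282.
Revised power = Φ(δ − 1.282) = Φ(1.603) = 0.9456.

Power ≈ 0.946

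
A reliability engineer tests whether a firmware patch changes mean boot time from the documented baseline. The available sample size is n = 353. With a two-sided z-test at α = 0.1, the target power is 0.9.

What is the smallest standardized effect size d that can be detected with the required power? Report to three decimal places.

Required noncentrality: δ = z_{0.05} + z_{0.10} = 1.645 + 1.282 = 2.926.
(The second rejection-region term Φ(−δ − z_{α/2}) is negligible and dropped.)
δ = d·√n ⇒ d = δ/√n = 2.926/√353 = 0.1558.

d ≈ 0.156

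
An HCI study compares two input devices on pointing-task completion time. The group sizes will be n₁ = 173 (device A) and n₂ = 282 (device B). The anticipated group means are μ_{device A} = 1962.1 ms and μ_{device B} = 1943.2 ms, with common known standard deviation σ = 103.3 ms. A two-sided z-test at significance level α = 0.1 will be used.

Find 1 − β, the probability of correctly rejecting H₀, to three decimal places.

Standardized effect: d = |μ_{device A} − μ_{device B}| / σ = |1962.1 − 1943.2| / 103.3 = 0.1830
Noncentrality parameter: δ = d / √(1/n₁ + 1/n₂) = 0.1830 / √(1/173 + 1/282) = 1.8945
Two-sided α = 0.1 → critical value z_{0.05} = 1.645.
Power = Φ(δ − 1.645) + Φ(−δ − 1.645) = Φ(0.250) + Φ(-3.539) = 0.5986 + 0.0002 = 0.5988.

Power ≈ 0.599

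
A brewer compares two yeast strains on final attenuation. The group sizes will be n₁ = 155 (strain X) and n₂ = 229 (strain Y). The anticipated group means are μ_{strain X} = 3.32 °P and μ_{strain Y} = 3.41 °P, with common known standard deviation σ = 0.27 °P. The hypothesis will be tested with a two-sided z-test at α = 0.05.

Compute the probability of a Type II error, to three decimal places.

β ≈ 0.107

Standardized effect: d = |μ_{strain X} − μ_{strain Y}| / σ = |3.32 − 3.41| / 0.27 = 0.3333
Noncentrality parameter: δ = d / √(1/n₁ + 1/n₂) = 0.3333 / √(1/155 + 1/229) = 3.2048
Critical value for a two-sided test at α = 0.05: z_{α/2} = 1.960.
Power = Φ(δ − 1.960) + Φ(−δ − 1.960) = Φ(1.245) + Φ(-5.165) = 0.8934 + 0.0000 = 0.8934.
Type II error: β = 1 − power = 1 − 0.8934 = 0.1066.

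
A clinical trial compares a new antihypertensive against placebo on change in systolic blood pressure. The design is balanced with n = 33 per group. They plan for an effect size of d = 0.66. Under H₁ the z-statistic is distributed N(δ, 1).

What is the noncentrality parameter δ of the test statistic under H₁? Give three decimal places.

δ = d·√(n/2) = 0.66 × √(33/2) = 2.6809

δ ≈ 2.681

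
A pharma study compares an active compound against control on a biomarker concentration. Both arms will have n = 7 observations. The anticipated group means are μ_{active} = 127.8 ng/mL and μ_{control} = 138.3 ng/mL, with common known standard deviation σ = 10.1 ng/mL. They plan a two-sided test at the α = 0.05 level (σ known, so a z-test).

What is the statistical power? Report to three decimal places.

Power ≈ 0.494

Standardized effect: d = |μ_{active} − μ_{control}| / σ = |127.8 − 138.3| / 10.1 = 1.0396
Noncentrality parameter: δ = d·√(n/2) = 1.0396 × √(7/2) = 1.9449
Critical value for a two-sided test at α = 0.05: z_{α/2} = 1.960.
Power = Φ(δ − 1.960) + Φ(−δ − 1.960) = Φ(-0.015) + Φ(-3.905) = 0.4940 + 0.0000 = 0.4940.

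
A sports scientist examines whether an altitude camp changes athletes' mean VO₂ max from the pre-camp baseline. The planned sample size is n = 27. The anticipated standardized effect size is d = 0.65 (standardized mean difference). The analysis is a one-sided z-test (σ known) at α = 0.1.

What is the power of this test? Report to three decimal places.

Power ≈ 0.982

Noncentrality parameter: δ = d·√n = 0.65 × √27 = 3.3775
Critical value for a one-sided test at α = 0.1: z_α = 1.282.
Power = P(Z > 1.282 − δ) = Φ(2.096) = 0.9820.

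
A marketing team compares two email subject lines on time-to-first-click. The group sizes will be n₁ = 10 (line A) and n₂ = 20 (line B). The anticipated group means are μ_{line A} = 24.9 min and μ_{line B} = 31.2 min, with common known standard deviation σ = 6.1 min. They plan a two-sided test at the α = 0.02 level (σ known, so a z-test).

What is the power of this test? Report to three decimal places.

Power ≈ 0.633

Standardized effect: d = |μ_{line A} − μ_{line B}| / σ = |24.9 − 31.2| / 6.1 = 1.0328
Noncentrality parameter: δ = d / √(1/n₁ + 1/n₂) = 1.0328 / √(1/10 + 1/20) = 2.6666
Critical value for a two-sided test at α = 0.02: z_{α/2} = 2.326.
Power = Φ(δ − 2.326) + Φ(−δ − 2.326) = Φ(0.340) + Φ(-4.993) = 0.6332 + 0.0000 = 0.6332.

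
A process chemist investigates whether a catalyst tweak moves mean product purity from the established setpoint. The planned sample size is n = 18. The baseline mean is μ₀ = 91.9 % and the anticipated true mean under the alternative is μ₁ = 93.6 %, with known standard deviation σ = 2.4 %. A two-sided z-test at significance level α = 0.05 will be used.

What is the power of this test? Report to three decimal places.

Standardized effect: d = |μ₁ − μ₀| / σ = |93.6 − 91.9| / 2.4 = 0.7083
Noncentrality parameter: δ = d·√n = 0.7083 × √18 = 3.0052
Two-sided α = 0.05 → critical value z_{0.025} = 1.960.
Power = Φ(δ − 1.960) + Φ(−δ − 1.960) = Φ(1.045) + Φ(-4.965) = 0.8520 + 0.0000 = 0.8520.

Power ≈ 0.852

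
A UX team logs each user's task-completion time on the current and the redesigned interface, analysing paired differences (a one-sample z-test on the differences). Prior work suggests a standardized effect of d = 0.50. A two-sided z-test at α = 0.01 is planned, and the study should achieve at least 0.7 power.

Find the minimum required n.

For power 0.7 need Φ(δ − z_{0.005}) = 0.7, so δ = z_{0.005} + z_{0.30} = 2.576 + 0.524 = 3.100.
(For δ > 0 the lower-tail rejection region contributes negligibly to power, so the one-term inversion is standard.)
δ = d·√n ⇒ n = (δ/d)² = (3.100 / 0.50)² = 38.45.
Rounding up, n = 39.

n = 39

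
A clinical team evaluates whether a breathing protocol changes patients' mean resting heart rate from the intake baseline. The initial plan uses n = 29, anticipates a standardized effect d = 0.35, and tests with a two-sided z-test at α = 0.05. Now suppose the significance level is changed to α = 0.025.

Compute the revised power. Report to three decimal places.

Power ≈ 0.361

δ = d·√n = 0.35 × √29 = 1.8848 (unchanged). New critical value: z_{0.0125} = 2.241.
Revised power = Φ(δ − 2.241) + Φ(−δ − 2.241) = Φ(-0.357) + Φ(-4.126) = 0.3607 + 0.0000 = 0.3607.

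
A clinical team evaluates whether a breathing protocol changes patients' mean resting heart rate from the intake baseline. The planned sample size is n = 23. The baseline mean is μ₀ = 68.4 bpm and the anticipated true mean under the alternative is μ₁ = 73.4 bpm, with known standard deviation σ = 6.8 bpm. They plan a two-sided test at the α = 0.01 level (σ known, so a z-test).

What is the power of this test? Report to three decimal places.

Standardized effect: d = |μ₁ − μ₀| / σ = |73.4 − 68.4| / 6.8 = 0.7353
Noncentrality parameter: δ = d·√n = 0.7353 × √23 = 3.5263
Two-sided α = 0.01 → critical value z_{0.005} = 2.576.
Power = Φ(δ − 2.576) + Φ(−δ − 2.576) = Φ(0.951) + Φ(-6.102) = 0.8291 + 0.0000 = 0.8291.

Power ≈ 0.829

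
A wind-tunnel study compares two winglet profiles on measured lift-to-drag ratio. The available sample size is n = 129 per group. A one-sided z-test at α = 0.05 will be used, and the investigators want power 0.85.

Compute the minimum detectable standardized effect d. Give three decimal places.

d ≈ 0.334

Need Φ(δ − 1.645) = 0.85, so δ = 1.645 + 1.036 = 2.681.
δ = d·√(n/2) ⇒ d = δ/√(n/2) = 2.681/√(129/2) = 0.3339.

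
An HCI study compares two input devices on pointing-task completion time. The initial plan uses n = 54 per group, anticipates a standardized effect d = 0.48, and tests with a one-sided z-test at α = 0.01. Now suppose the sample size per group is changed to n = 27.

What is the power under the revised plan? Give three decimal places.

Power ≈ 0.287

With n = 27 per group: δ = d·√(n/2) = 0.48 × √(27/2) = 1.7636. Critical value z_{0.01} = 2.326.
Revised power = P(Z > 2.326 − δ) = Φ(-0.563) = 0.2868.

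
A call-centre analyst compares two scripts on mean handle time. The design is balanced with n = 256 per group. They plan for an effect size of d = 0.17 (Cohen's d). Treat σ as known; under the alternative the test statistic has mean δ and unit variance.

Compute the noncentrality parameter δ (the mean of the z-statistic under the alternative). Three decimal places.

δ = d·√(n/2) = 0.17 × √(256/2) = 1.9233

δ ≈ 1.923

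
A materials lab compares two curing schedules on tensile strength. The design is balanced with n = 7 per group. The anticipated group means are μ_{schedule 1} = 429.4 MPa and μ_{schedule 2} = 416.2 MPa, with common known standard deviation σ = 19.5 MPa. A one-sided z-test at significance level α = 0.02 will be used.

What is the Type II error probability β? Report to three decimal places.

Standardized effect: d = |μ_{schedule 1} − μ_{schedule 2}| / σ = |429.4 − 416.2| / 19.5 = 0.6769
Noncentrality parameter: δ = d·√(n/2) = 0.6769 × √(7/2) = 1.2664
Critical value for a one-sided test at α = 0.02: z_α = 2.054.
Power = Φ(δ − 2.054) = Φ(-0.787) = 0.2155.
Type II error: β = 1 − power = 1 − 0.2155 = 0.7845.

β ≈ 0.784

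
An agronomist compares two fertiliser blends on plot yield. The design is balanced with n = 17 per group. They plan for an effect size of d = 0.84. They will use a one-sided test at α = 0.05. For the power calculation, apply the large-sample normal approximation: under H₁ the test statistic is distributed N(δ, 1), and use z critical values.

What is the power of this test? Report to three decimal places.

Noncentrality parameter: δ = d·√(n/2) = 0.84 × √(17/2) = 2.4490
Critical value for a one-sided test at α = 0.05: z_α = 1.645.
Power = P(Z > 1.645 − δ) = Φ(0.804) = 0.7893.

Power ≈ 0.789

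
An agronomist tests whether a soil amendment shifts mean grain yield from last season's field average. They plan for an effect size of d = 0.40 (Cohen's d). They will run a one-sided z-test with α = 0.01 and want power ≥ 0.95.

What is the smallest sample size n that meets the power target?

n = 99

For power 0.95 need Φ(δ − z_{0.01}) = 0.95, so δ = z_{0.01} + z_{0.05} = 2.326 + 1.645 = 3.971.
δ = d·√n ⇒ n = (δ/d)² = (3.971 / 0.40)² = 98.57.
Rounding up, n = 99.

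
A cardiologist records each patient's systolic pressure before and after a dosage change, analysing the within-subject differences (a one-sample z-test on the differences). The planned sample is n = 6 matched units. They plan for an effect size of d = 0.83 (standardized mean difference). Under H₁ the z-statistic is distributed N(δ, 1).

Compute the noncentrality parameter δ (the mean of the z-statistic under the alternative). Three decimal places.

δ = d·√n = 0.83 × √6 = 2.0331

δ ≈ 2.033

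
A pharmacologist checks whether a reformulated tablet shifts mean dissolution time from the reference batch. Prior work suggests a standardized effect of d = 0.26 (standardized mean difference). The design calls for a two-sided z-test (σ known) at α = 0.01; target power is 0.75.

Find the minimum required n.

n = 157

For power 0.75 need Φ(δ − z_{0.005}) = 0.75, so δ = z_{0.005} + z_{0.25} = 2.576 + 0.674 = 3.250.
(The Φ(−δ − z_{α/2}) term is vanishingly small for δ > 0 and is dropped in the standard sample-size formula.)
δ = d·√n ⇒ n = (δ/d)² = (3.250 / 0.26)² = 156.28.
Rounding up, n = 157.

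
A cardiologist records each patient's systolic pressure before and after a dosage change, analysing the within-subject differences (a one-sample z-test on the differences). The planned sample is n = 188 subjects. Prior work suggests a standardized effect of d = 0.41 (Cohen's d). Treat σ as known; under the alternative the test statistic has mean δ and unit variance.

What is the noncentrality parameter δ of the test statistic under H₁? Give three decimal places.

δ = d·√n = 0.41 × √188 = 5.6216

δ ≈ 5.622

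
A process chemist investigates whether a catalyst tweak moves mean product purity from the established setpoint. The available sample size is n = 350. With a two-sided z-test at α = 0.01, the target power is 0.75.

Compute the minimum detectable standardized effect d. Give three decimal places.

d ≈ 0.174

Need Φ(δ − 2.576) = 0.75, so δ = 2.576 + 0.674 = 3.250.
(The second rejection-region term Φ(−δ − z_{α/2}) is negligible and dropped.)
δ = d·√n ⇒ d = δ/√n = 3.250/√350 = 0.1737.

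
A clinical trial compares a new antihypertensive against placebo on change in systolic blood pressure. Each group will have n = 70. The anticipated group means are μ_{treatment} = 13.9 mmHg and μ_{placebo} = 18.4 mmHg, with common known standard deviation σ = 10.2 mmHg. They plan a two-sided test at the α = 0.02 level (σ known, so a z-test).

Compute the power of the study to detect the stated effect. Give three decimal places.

Power ≈ 0.612

Standardized effect: d = |μ_{treatment} − μ_{placebo}| / σ = |13.9 − 18.4| / 10.2 = 0.4412
Noncentrality parameter: δ = d·√(n/2) = 0.4412 × √(70/2) = 2.6100
Two-sided α = 0.02 → critical value z_{0.01} = 2.326.
Power = Φ(δ − 2.326) + Φ(−δ − 2.326) = Φ(0.284) + Φ(-4.936) = 0.6117 + 0.0000 = 0.6117.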